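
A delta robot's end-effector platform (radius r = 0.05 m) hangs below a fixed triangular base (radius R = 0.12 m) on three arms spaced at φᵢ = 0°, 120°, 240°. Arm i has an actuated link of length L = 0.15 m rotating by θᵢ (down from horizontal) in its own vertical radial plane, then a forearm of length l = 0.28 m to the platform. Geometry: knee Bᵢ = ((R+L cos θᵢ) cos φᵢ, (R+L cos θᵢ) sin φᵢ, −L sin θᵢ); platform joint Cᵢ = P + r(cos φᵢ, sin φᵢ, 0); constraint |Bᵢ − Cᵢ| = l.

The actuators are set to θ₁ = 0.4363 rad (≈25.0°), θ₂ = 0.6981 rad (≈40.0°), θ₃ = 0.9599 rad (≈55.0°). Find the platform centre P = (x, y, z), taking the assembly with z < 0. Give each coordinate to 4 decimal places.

φ1=0.0°: virtual centre (0.2059, 0.0000, -0.0634), radius l
S2 = (0.1849·cos120.0°, 0.1849·sin120.0°, -0.0964) = (-0.0925, 0.1601, -0.0964)
φ3=240.0°: virtual centre (-0.0780, -0.1351, -0.1229), radius l
subtract pairs → two planes through P
linear system: -0.5968x+0.3203y = -0.0029−-0.0661z; -0.5679x+-0.2703y = -0.0070−-0.1190z
Cramer: x(z) = 0.0088-0.1630z;  y(z) = 0.0073-0.0976z
sphere 1 gives Az²+Bz+C=0 with A=1.0361, B=0.1896, C=-0.0355;  B²−4AC=0.1830;  roots -0.2979, 0.1149;  negative root z = -0.2979
x = 0.0574, y = 0.0363

(0.0574, 0.0363, -0.2979)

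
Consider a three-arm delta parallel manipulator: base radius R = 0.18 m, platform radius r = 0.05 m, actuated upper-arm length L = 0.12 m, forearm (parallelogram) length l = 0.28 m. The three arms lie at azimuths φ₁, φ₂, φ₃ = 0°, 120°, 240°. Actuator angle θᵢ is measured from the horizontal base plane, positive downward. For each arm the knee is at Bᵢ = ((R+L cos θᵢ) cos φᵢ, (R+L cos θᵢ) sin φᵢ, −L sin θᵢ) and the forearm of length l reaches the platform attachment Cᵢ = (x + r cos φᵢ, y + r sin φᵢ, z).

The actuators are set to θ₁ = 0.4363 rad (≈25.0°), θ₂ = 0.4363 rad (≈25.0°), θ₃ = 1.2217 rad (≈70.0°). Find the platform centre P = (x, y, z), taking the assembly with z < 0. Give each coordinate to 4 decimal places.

φ1=0.0°: virtual centre (0.2388, 0.0000, -0.0507), radius l
φ2=120.0°: virtual centre (-0.1194, 0.2068, -0.0507), radius l
arm 3 at φ=240.0°: e+L cos θ3 = 0.1710;  O3 = (-0.0855, -0.1481, -0.1128)
eliminate P² terms by subtracting sphere 1 from 2 and 3
linear system: -0.7163x+0.4135y = 0.0000−0.0000z; -0.6486x+-0.2963y = -0.0176−-0.1241z
det = 0.4804;  x = 0.0152+-0.1068z,  y = 0.0262+-0.1850z
sphere 1 gives Az²+Bz+C=0 with A=1.0456, B=0.1395, C=-0.0251;  B²−4AC=0.1246;  roots -0.2355, 0.1021;  negative root z = -0.2355
x = 0.0403, y = 0.0698

(0.0403, 0.0698, -0.2355)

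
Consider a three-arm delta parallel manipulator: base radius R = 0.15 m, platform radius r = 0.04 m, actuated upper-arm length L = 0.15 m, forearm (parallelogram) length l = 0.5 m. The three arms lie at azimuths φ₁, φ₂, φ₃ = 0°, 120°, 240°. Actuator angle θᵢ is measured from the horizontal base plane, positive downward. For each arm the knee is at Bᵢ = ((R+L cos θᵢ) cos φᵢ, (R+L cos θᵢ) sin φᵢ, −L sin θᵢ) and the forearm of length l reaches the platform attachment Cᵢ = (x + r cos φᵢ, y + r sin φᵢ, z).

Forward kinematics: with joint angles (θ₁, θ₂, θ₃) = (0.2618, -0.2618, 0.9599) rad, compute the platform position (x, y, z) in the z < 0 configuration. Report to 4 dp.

(0.0264, 0.1993, -0.4364)

φ1=0.0°: virtual centre (0.2549, 0.0000, -0.0388), radius l
centre 2 = (0.2549·cos120.0°, 0.2549·sin120.0°, 0.0388) = (-0.1274, 0.2207, 0.0388)
φ3=240.0°: virtual centre (-0.0980, -0.1698, -0.1229), radius l
subtract pairs → two planes through P
linear system: -0.7647x+0.4415y = 0.0000−0.1553z; -0.7058x+-0.3396y = -0.0129−-0.1681z
det = 0.5712;  x = 0.0100+-0.0376z,  y = 0.0173+-0.4169z
quadratic in z: (1.1752)z²+(0.0816)z+(-0.1882)=0, √Δ=0.9442 → z ∈ {-0.4364, 0.3670}; z = -0.4364 (taking z<0)
x = 0.0264, y = 0.1993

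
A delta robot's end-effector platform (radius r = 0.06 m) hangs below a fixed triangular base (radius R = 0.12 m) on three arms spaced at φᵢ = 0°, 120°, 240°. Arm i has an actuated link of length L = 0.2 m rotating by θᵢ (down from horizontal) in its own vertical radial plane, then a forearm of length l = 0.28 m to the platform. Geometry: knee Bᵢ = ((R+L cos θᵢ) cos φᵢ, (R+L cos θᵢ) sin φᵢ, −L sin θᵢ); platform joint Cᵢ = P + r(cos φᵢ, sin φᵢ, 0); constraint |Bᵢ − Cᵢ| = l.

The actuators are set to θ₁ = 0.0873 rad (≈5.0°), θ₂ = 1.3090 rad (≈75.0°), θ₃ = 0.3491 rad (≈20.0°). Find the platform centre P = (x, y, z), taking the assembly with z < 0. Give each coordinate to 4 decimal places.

(0.1039, -0.1326, -0.2089)

φ1=0.0°: virtual centre (0.2592, 0.0000, -0.0174), radius l
φ2=120.0°: virtual centre (-0.0559, 0.0968, -0.1932), radius l
S3 = (0.2479·cos240.0°, 0.2479·sin240.0°, -0.0684) = (-0.1240, -0.2147, -0.0684)
|S₂|²−|S₁|² = -0.0177;  |S₃|²−|S₁|² = -0.0014
linear system: -0.6302x+0.1936y = -0.0177−-0.3515z; -0.7664x+-0.4294y = -0.0014−-0.1019z
det = 0.4190;  x = 0.0188+-0.4073z,  y = -0.0303+0.4896z
sphere 1 gives Az²+Bz+C=0 with A=1.4056, B=0.2011, C=-0.0193;  B²−4AC=0.1492;  roots -0.2089, 0.0659;  negative root z = -0.2089
x = 0.1039, y = -0.1326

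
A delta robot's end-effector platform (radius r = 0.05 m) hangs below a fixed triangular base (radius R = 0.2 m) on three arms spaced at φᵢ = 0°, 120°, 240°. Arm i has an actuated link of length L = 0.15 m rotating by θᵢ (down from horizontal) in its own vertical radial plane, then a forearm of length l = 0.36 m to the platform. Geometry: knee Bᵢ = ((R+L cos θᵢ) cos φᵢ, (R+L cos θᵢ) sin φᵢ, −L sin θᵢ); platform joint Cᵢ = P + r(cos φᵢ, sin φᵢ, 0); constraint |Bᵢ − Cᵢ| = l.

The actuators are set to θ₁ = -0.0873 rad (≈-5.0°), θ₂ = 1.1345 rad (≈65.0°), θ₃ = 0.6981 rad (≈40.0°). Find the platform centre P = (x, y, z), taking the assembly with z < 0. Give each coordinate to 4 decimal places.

φ1=0.0°: virtual centre (0.2994, 0.0000, 0.0131), radius l
centre 2 = (0.2134·cos120.0°, 0.2134·sin120.0°, -0.1359) = (-0.1067, 0.1848, -0.1359)
arm 3 at φ=240.0°: ρ3 = 0.2649;  centre 3 = (-0.1325, -0.2294, -0.0964)
eliminate P² terms by subtracting sphere 1 from 2 and 3
plane₁₂: -0.8122x+0.3696y+-0.2981z = -0.0258
det = 0.6919;  x = 0.0226+-0.3146z,  y = -0.0201+0.1150z
quadratic in z: (1.1122)z²+(0.1434)z+(-0.0524)=0, √Δ=0.5037 → z ∈ {-0.2909, 0.1620}; z = -0.2909 (taking z<0)
x = 0.1142, y = -0.0535

(0.1142, -0.0535, -0.2909)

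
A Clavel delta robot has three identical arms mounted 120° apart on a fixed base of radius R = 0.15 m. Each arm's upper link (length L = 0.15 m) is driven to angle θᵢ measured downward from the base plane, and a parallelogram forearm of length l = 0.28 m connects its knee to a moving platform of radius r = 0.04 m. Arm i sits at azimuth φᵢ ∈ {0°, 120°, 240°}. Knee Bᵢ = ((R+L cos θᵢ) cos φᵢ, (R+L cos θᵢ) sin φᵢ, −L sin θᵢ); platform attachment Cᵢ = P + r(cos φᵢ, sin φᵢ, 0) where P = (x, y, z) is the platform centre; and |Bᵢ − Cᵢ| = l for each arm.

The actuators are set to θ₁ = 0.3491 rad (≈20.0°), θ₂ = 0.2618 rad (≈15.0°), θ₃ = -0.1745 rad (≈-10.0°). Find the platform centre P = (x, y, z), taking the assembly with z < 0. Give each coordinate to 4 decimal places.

φ1=0.0°: virtual centre (0.2510, 0.0000, -0.0513), radius l
φ2=120.0°: virtual centre (-0.1274, 0.2207, -0.0388), radius l
O3 = (0.2577·cos240.0°, 0.2577·sin240.0°, 0.0260) = (-0.1289, -0.2232, 0.0260)
eliminate P² terms by subtracting sphere 1 from 2 and 3
linear system: -0.7568x+0.4415y = 0.0009−0.0250z; -0.7596x+-0.4464y = 0.0015−0.1547z
Cramer: x(z) = -0.0016+0.1180z;  y(z) = -0.0007+0.1457z
sphere 1 gives Az²+Bz+C=0 with A=1.0352, B=0.0428, C=-0.0120;  B²−4AC=0.0516;  roots -0.1304, 0.0890;  negative root z = -0.1304
x = -0.0169, y = -0.0197

(-0.0169, -0.0197, -0.1304)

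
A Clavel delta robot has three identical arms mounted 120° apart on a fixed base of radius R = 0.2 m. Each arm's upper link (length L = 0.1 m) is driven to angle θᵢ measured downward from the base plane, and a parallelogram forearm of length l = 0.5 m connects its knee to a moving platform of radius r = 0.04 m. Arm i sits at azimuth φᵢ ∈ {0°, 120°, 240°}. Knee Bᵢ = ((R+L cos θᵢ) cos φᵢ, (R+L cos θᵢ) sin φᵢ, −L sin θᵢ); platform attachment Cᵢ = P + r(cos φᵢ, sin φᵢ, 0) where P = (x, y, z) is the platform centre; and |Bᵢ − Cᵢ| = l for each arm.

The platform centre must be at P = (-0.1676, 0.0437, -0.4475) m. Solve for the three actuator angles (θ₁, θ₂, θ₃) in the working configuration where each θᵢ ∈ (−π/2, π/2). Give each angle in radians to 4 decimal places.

φ1=0.0° → target in arm frame (-0.1676, 0.0437)
  A=0.3276, B=-0.4475, C=(l²−L²−A²−y'²−z²)/(2L)=-0.3474
  √(A²+B²)=0.5546;  θ1 = -0.9389+2.2478 ≈ 1.3089
φ2=120.0° → target in arm frame (0.1216, 0.1233)
  A cos θ + B sin θ = C:  0.0384·cos θ + -0.4475·sin θ = 0.1154
  γ=atan2(-0.4475,0.0384)=-1.4853;  ψ=arccos(0.2568)=1.3111;  θ2=γ+ψ≈-0.1742
φ3=240.0° → target in arm frame (0.0460, -0.1670)
  A cos θ + B sin θ = C:  0.1140·cos θ + -0.4475·sin θ = -0.0058
  θ3 = atan2(B,A) + arccos(C/0.4618) = 0.2620

θ₁ = 1.3089, θ₂ = -0.1742, θ₃ = 0.2620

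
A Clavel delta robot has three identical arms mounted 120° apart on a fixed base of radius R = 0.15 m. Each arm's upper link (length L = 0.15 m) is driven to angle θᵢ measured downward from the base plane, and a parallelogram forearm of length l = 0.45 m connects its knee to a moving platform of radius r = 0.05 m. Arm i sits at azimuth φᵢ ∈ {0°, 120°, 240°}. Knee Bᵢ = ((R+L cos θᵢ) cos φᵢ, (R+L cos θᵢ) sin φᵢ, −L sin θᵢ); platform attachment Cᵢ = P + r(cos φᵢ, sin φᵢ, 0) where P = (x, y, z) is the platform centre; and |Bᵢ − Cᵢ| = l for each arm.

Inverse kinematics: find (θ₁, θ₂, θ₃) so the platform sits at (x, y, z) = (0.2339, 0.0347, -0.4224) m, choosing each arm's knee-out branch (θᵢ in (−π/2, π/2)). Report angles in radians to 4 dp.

φ1=0.0° → target in arm frame (0.2339, 0.0347)
  e−x'=-0.1339;  (l²−L²−(e−x')²−y'²−z²)/2L = -0.0585
  √(A²+B²)=0.4431;  θ1 = -1.8778+1.7032 ≈ -0.1745
φ2=120.0° → target in arm frame (-0.0869, -0.2199)
  A=0.1869, B=-0.4224, C=(l²−L²−A²−y'²−z²)/(2L)=-0.2724
  √(A²+B²)=0.4619;  θ2 = -1.1542+2.2015 ≈ 1.0473
φ3=240.0° → target in arm frame (-0.1470, 0.1852)
  e−x'=0.2470;  (l²−L²−(e−x')²−y'²−z²)/2L = -0.3125
  θ3 = atan2(B,A) + arccos(C/0.4893) = 1.2217

θ₁ = -0.1745, θ₂ = 1.0473, θ₃ = 1.2217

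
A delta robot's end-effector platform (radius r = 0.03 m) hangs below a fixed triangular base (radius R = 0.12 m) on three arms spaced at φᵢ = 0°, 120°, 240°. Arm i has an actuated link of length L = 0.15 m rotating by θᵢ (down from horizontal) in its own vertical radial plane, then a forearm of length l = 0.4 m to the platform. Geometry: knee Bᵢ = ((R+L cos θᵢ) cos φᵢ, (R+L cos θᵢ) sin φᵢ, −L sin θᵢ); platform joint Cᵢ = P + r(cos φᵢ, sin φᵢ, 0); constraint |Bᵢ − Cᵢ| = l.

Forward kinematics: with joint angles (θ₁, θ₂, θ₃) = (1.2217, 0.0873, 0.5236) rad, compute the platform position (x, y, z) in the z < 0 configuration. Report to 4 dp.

(-0.1732, 0.0595, -0.3809)

arm 1 at φ=0.0°: ρ1 = 0.1413;  centre 1 = (0.1413, 0.0000, -0.1410)
φ2=120.0°: virtual centre (-0.1197, 0.2074, -0.0131), radius l
centre 3 = (0.2199·cos240.0°, 0.2199·sin240.0°, -0.0750) = (-0.1100, -0.1904, -0.0750)
|centre ₂|²−|centre ₁|² = 0.0177;  |centre ₃|²−|centre ₁|² = 0.0141
[-0.5220 0.4147 0.2557]·P = 0.0177;  [-0.5025 -0.3809 0.1319]·P = 0.0141
Cramer: x(z) = -0.0309+0.3735z;  y(z) = 0.0037-0.1465z
sphere 1 gives Az²+Bz+C=0 with A=1.1610, B=0.1522, C=-0.1105;  B²−4AC=0.5361;  roots -0.3809, 0.2498;  negative root z = -0.3809
x = -0.1732, y = 0.0595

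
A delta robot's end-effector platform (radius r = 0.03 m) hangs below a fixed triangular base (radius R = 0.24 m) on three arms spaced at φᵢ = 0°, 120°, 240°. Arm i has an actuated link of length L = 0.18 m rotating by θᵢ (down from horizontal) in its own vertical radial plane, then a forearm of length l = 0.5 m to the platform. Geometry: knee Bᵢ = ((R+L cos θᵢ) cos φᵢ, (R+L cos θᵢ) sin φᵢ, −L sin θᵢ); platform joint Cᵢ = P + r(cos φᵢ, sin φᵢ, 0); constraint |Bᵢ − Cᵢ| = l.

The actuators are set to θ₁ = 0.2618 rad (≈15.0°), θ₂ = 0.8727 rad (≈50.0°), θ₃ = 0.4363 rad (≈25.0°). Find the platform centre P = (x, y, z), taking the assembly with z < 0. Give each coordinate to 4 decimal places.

S1 = (0.3839·cos0.0°, 0.3839·sin0.0°, -0.0466) = (0.3839, 0.0000, -0.0466)
S2 = (0.3257·cos120.0°, 0.3257·sin120.0°, -0.1379) = (-0.1628, 0.2821, -0.1379)
φ3=240.0°: virtual centre (-0.1866, -0.3231, -0.0761), radius l
subtract pairs → two planes through P
linear system: -1.0934x+0.5641y = -0.0244−-0.1826z; -1.1409x+-0.6463y = -0.0045−-0.0590z
Cramer: x(z) = 0.0136-0.1120z;  y(z) = -0.0170+0.1065z
into |P−S₁|² = l²: 1.0239z² + 0.1725z + -0.1104 = 0;  Δ = 0.4820;  z = -0.4233 or 0.2548 → z<0 root = -0.4233
x = 0.0610, y = -0.0621

(0.0610, -0.0621, -0.4233)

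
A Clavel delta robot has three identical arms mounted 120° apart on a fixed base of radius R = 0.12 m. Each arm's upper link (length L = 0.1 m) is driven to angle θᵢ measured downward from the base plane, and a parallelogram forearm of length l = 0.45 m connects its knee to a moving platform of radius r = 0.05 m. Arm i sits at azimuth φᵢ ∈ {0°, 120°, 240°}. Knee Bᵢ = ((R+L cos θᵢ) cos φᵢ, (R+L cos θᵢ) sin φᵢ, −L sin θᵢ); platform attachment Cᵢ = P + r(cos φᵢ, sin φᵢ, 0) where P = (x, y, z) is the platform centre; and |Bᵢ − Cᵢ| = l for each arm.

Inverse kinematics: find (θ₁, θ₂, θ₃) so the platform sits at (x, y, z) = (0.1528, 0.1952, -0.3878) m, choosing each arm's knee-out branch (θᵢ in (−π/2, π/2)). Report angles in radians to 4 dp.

θ₁ = -0.1744, θ₂ = 0.0872, θ₃ = 1.3092

rotate P by −φ1: (0.1528, 0.1952, -0.3878)
  e−x'=-0.0828;  (l²−L²−(e−x')²−y'²−z²)/2L = -0.0142
  γ=atan2(-0.3878,-0.0828)=-1.7811;  ψ=arccos(-0.0359)=1.6067;  θ1=γ+ψ≈-0.1744
rotate P by −φ2: (0.0926, -0.2299, -0.3878)
  A=-0.0226, B=-0.3878, C=(l²−L²−A²−y'²−z²)/(2L)=-0.0563
  √(A²+B²)=0.3885;  θ2 = -1.6291+1.7164 ≈ 0.0872
arm 3 (φ=240.0°): x'=-0.2454, y'=0.0347
  A=0.3154, B=-0.3878, C=(l²−L²−A²−y'²−z²)/(2L)=-0.2930
  γ=atan2(-0.3878,0.3154)=-0.8879;  ψ=arccos(-0.5861)=2.1971;  θ3=γ+ψ≈1.3092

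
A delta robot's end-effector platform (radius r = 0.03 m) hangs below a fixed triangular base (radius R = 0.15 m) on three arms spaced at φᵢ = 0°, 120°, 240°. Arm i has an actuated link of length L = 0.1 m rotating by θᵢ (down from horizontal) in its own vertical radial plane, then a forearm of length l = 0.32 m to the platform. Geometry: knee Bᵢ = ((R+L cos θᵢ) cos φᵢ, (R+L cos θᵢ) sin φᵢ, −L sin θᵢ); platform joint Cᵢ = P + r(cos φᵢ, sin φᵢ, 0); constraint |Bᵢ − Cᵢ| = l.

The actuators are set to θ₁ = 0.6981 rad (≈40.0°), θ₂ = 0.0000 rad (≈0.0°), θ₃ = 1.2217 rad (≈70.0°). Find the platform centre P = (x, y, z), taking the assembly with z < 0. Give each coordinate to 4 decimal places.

arm 1 at φ=0.0°: e+L cos θ1 = 0.1966;  centre 1 = (0.1966, 0.0000, -0.0643)
φ2=120.0°: virtual centre (-0.1100, 0.1905, 0.0000), radius l
φ3=240.0°: virtual centre (-0.0771, -0.1335, -0.0940), radius l
subtract pairs → two planes through P
[-0.6132 0.3811 0.1286]·P = 0.0056;  [-0.5474 -0.2671 -0.0594]·P = -0.0102
det = 0.3724;  x = 0.0064+0.0314z,  y = 0.0250+-0.2868z
quadratic in z: (1.0832)z²+(0.1022)z+(-0.0615)=0, √Δ=0.5261 → z ∈ {-0.2900, 0.1956}; z = -0.2900 (taking z<0)
x = -0.0027, y = 0.1082

(-0.0027, 0.1082, -0.2900)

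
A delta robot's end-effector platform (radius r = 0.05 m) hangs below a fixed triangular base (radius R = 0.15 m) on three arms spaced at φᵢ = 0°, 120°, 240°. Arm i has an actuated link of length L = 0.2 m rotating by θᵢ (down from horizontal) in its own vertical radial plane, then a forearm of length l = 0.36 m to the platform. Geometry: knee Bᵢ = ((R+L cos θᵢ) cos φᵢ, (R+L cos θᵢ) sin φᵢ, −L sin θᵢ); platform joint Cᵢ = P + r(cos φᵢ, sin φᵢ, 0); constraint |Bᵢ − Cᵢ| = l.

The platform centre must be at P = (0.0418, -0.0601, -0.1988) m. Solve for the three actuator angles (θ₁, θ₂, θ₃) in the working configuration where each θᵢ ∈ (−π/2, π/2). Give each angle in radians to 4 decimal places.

θ₁ = -0.2620, θ₂ = 0.5238, θ₃ = -0.1748

φ1=0.0° → target in arm frame (0.0418, -0.0601)
  A=0.0582, B=-0.1988, C=(l²−L²−A²−y'²−z²)/(2L)=0.1077
  θ1 = atan2(B,A) + arccos(C/0.2071) = -0.2620
φ2=120.0° → target in arm frame (-0.0729, -0.0061)
  e−x'=0.1729;  (l²−L²−(e−x')²−y'²−z²)/2L = 0.0503
  γ=atan2(-0.1988,0.1729)=-0.8548;  ψ=arccos(0.1910)=1.3786;  θ2=γ+ψ≈0.5238
rotate P by −φ3: (0.0311, 0.0662, -0.1988)
  A=0.0689, B=-0.1988, C=(l²−L²−A²−y'²−z²)/(2L)=0.1024
  √(A²+B²)=0.2104;  θ3 = -1.2374+1.0626 ≈ -0.1748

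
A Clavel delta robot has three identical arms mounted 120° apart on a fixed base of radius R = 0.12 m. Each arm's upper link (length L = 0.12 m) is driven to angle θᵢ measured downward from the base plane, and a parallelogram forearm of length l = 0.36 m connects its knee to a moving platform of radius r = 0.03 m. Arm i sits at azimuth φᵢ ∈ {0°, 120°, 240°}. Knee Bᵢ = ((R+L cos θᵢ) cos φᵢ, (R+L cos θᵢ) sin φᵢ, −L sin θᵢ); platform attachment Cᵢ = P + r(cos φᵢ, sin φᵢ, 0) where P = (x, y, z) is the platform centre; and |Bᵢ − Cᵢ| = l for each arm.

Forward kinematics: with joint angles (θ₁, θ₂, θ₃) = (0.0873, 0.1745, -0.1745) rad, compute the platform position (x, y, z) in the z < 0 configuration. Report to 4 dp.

O1 = (0.2095·cos0.0°, 0.2095·sin0.0°, -0.0105) = (0.2095, 0.0000, -0.0105)
O2 = (0.2082·cos120.0°, 0.2082·sin120.0°, -0.0208) = (-0.1041, 0.1803, -0.0208)
arm 3 at φ=240.0°: (R−r)+L cos θ3 = 0.2082;  O3 = (-0.1041, -0.1803, 0.0208)
eliminate P² terms by subtracting sphere 1 from 2 and 3
plane₁₂: -0.6273x+0.3606y+-0.0207z = -0.0002
Cramer: x(z) = 0.0004+0.0334z;  y(z) = 0.0000+0.1156z
sphere 1 gives Az²+Bz+C=0 with A=1.0145, B=0.0070, C=-0.0857;  B²−4AC=0.3480;  roots -0.2942, 0.2873;  negative root z = -0.2942
x = -0.0094, y = -0.0340

(-0.0094, -0.0340, -0.2942)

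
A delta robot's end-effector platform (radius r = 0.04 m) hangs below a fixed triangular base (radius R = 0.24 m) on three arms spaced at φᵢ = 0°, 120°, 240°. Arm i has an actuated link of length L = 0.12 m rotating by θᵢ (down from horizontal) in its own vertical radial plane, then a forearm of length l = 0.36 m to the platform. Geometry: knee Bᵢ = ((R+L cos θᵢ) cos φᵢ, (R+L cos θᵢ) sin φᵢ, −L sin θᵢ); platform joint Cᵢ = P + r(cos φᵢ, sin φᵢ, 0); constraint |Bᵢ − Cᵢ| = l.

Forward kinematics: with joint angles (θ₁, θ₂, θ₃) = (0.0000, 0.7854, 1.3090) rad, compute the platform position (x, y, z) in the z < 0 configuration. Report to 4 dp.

arm 1 at φ=0.0°: ρ1 = 0.3200;  S1 = (0.3200, 0.0000, 0.0000)
S2 = (0.2849·cos120.0°, 0.2849·sin120.0°, -0.0849) = (-0.1424, 0.2467, -0.0849)
arm 3 at φ=240.0°: ρ3 = 0.2311;  S3 = (-0.1155, -0.2001, -0.1159)
subtract pairs → two planes through P
linear system: -0.9249x+0.4934y = -0.0141−-0.1697z; -0.8711x+-0.4002y = -0.0356−-0.2318z
det = 0.7999;  x = 0.0290+-0.2279z,  y = 0.0258+-0.0832z
into |P−S₁|² = l²: 1.0589z² + 0.1283z + -0.0442 = 0;  Δ = 0.2038;  z = -0.2738 or 0.1526 → z<0 root = -0.2738
x = 0.0914, y = 0.0486

(0.0914, 0.0486, -0.2738)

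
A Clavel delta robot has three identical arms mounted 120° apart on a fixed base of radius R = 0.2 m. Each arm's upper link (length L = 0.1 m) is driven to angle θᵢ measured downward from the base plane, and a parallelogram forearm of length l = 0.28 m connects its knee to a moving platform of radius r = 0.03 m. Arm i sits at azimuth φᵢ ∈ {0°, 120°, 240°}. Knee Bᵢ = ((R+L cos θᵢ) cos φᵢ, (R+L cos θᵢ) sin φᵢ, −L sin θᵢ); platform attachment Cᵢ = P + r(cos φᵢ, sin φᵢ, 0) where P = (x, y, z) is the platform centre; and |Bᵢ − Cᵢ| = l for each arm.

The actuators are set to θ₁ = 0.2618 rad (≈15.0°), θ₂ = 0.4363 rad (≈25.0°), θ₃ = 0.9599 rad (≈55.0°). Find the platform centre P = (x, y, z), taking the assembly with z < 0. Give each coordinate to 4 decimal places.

(0.0265, 0.0301, -0.1669)

φ1=0.0°: virtual centre (0.2666, 0.0000, -0.0259), radius l
φ2=120.0°: virtual centre (-0.1303, 0.2257, -0.0423), radius l
arm 3 at φ=240.0°: ρ3 = 0.2274;  O3 = (-0.1137, -0.1969, -0.0819)
|O₂|²−|O₁|² = -0.0020;  |O₃|²−|O₁|² = -0.0133
linear system: -0.7938x+0.4514y = -0.0020−-0.0328z; -0.7605x+-0.3938y = -0.0133−-0.1121z
Cramer: x(z) = 0.0104-0.0968z;  y(z) = 0.0138-0.0976z
into |P−O₁|² = l²: 1.0189z² + 0.0987z + -0.0119 = 0;  Δ = 0.0582;  z = -0.1669 or 0.0700 → z<0 root = -0.1669
x = 0.0265, y = 0.0301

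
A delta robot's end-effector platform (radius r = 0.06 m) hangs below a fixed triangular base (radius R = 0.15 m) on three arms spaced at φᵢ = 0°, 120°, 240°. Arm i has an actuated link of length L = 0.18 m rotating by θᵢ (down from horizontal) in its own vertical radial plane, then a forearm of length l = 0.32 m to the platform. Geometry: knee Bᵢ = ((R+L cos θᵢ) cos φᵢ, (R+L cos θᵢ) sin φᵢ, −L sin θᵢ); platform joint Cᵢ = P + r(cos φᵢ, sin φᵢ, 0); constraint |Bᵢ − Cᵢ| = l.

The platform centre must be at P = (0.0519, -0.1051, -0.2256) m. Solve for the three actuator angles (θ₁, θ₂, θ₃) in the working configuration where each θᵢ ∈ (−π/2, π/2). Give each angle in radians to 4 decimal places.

θ₁ = 0.0870, θ₂ = 0.9599, θ₃ = 0.0000

arm 1 (φ=0.0°): x'=0.0519, y'=-0.1051
  A=0.0381, B=-0.2256, C=(l²−L²−A²−y'²−z²)/(2L)=0.0184
  θ1 = atan2(B,A) + arccos(C/0.2288) = 0.0870
arm 2 (φ=120.0°): x'=-0.1170, y'=0.0076
  A=0.2070, B=-0.2256, C=(l²−L²−A²−y'²−z²)/(2L)=-0.0661
  √(A²+B²)=0.3062;  θ2 = -0.8284+1.7884 ≈ 0.9599
φ3=240.0° → target in arm frame (0.0651, 0.0975)
  e−x'=0.0249;  (l²−L²−(e−x')²−y'²−z²)/2L = 0.0249
  θ3 = atan2(B,A) + arccos(C/0.2270) = 0.0000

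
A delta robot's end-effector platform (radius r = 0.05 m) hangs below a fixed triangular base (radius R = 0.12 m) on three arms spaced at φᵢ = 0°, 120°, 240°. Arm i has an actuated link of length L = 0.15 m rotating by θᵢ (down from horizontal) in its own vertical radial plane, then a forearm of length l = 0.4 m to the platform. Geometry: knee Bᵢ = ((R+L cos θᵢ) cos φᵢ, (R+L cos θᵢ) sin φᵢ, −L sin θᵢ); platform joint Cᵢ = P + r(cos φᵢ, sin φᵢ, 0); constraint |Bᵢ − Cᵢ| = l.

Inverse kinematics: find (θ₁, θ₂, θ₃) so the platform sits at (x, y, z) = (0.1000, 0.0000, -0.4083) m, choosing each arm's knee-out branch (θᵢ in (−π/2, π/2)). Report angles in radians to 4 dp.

arm 1 (φ=0.0°): x'=0.1000, y'=0.0000
  A cos θ + B sin θ = C:  -0.0300·cos θ + -0.4083·sin θ = -0.1004
  √(A²+B²)=0.4094;  θ1 = -1.6441+1.8185 ≈ 0.1743
rotate P by −φ2: (-0.0500, -0.0866, -0.4083)
  e−x'=0.1200;  (l²−L²−(e−x')²−y'²−z²)/2L = -0.1704
  √(A²+B²)=0.4256;  θ2 = -1.2849+1.9827 ≈ 0.6977
arm 3 (φ=240.0°): x'=-0.0500, y'=0.0866
  A=0.1200, B=-0.4083, C=(l²−L²−A²−y'²−z²)/(2L)=-0.1704
  γ=atan2(-0.4083,0.1200)=-1.2849;  ψ=arccos(-0.4003)=1.9827;  θ3=γ+ψ≈0.6977

θ₁ = 0.1743, θ₂ = 0.6977, θ₃ = 0.6977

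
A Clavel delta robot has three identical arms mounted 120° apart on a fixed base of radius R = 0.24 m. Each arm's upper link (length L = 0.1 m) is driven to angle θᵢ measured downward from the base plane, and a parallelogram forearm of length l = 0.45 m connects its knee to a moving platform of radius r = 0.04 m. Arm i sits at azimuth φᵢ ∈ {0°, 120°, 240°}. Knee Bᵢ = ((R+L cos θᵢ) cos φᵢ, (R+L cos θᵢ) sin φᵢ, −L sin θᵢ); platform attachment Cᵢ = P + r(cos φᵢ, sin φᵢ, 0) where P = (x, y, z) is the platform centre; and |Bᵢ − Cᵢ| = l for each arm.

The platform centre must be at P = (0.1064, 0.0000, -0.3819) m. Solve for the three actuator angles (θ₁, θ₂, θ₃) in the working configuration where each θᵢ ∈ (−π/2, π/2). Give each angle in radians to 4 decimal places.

arm 1 (φ=0.0°): x'=0.1064, y'=0.0000
  A cos θ + B sin θ = C:  0.0936·cos θ + -0.3819·sin θ = 0.1895
  γ=atan2(-0.3819,0.0936)=-1.3304;  ψ=arccos(0.4818)=1.0681;  θ1=γ+ψ≈-0.2624
rotate P by −φ2: (-0.0532, -0.0921, -0.3819)
  A=0.2532, B=-0.3819, C=(l²−L²−A²−y'²−z²)/(2L)=-0.1297
  θ2 = atan2(B,A) + arccos(C/0.4582) = 0.8725
arm 3 (φ=240.0°): x'=-0.0532, y'=0.0921
  A=0.2532, B=-0.3819, C=(l²−L²−A²−y'²−z²)/(2L)=-0.1297
  θ3 = atan2(B,A) + arccos(C/0.4582) = 0.8725

θ₁ = -0.2624, θ₂ = 0.8725, θ₃ = 0.8725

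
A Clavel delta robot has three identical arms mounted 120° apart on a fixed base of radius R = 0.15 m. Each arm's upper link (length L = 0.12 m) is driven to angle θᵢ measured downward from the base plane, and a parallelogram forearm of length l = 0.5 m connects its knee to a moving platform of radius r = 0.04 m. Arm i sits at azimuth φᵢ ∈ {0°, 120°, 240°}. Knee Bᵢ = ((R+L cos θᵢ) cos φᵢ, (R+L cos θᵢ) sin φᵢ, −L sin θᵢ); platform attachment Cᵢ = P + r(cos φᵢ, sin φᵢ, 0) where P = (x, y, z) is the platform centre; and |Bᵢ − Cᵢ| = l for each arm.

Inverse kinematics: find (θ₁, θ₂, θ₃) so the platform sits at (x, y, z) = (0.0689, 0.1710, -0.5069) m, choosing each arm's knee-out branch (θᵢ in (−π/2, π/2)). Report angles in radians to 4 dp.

θ₁ = 0.5235, θ₂ = 0.3491, θ₃ = 1.3960

φ1=0.0° → target in arm frame (0.0689, 0.1710)
  A cos θ + B sin θ = C:  0.0411·cos θ + -0.5069·sin θ = -0.2178
  θ1 = atan2(B,A) + arccos(C/0.5086) = 0.5235
φ2=120.0° → target in arm frame (0.1136, -0.1452)
  e−x'=-0.0036;  (l²−L²−(e−x')²−y'²−z²)/2L = -0.1768
  θ2 = atan2(B,A) + arccos(C/0.5069) = 0.3491
rotate P by −φ3: (-0.1825, -0.0258, -0.5069)
  e−x'=0.2925;  (l²−L²−(e−x')²−y'²−z²)/2L = -0.4483
  γ=atan2(-0.5069,0.2925)=-1.0474;  ψ=arccos(-0.7660)=2.4434;  θ3=γ+ψ≈1.3960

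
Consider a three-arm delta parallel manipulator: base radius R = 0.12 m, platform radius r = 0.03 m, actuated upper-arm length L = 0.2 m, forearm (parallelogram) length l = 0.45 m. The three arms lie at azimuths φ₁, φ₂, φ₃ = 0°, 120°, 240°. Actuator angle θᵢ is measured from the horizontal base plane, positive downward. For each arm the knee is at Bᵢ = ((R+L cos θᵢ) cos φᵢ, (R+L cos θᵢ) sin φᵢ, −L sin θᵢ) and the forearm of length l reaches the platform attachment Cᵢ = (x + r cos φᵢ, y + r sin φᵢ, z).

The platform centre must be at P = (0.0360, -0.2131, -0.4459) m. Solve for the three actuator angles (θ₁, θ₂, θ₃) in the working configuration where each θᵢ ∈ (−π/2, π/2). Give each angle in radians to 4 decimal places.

θ₁ = 0.6111, θ₂ = 1.2218, θ₃ = 0.1747

rotate P by −φ1: (0.0360, -0.2131, -0.4459)
  A=0.0540, B=-0.4459, C=(l²−L²−A²−y'²−z²)/(2L)=-0.2116
  θ1 = atan2(B,A) + arccos(C/0.4492) = 0.6111
φ2=120.0° → target in arm frame (-0.2026, 0.0754)
  A cos θ + B sin θ = C:  0.2926·cos θ + -0.4459·sin θ = -0.3190
  γ=atan2(-0.4459,0.2926)=-0.9902;  ψ=arccos(-0.5981)=2.2120;  θ2=γ+ψ≈1.2218
arm 3 (φ=240.0°): x'=0.1666, y'=0.1377
  e−x'=-0.0766;  (l²−L²−(e−x')²−y'²−z²)/2L = -0.1529
  √(A²+B²)=0.4524;  θ3 = -1.7408+1.9155 ≈ 0.1747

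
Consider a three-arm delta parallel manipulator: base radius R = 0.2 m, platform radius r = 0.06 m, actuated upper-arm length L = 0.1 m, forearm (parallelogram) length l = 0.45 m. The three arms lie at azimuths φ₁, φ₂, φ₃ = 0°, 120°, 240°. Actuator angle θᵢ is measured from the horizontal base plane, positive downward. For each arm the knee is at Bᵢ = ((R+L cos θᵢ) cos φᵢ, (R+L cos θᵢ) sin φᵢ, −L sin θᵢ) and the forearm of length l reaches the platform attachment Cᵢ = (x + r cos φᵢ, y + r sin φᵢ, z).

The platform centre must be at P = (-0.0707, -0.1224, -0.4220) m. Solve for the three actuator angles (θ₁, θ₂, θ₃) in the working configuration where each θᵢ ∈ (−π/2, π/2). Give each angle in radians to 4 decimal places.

θ₁ = 0.9599, θ₂ = 0.9596, θ₃ = -0.1748

φ1=0.0° → target in arm frame (-0.0707, -0.1224)
  A=0.2107, B=-0.4220, C=(l²−L²−A²−y'²−z²)/(2L)=-0.2248
  θ1 = atan2(B,A) + arccos(C/0.4717) = 0.9599
arm 2 (φ=120.0°): x'=-0.0707, y'=0.1224
  A=0.2107, B=-0.4220, C=(l²−L²−A²−y'²−z²)/(2L)=-0.2247
  γ=atan2(-0.4220,0.2107)=-1.1078;  ψ=arccos(-0.4765)=2.0674;  θ2=γ+ψ≈0.9596
rotate P by −φ3: (0.1414, 0.0000, -0.4220)
  A=-0.0014, B=-0.4220, C=(l²−L²−A²−y'²−z²)/(2L)=0.0721
  γ=atan2(-0.4220,-0.0014)=-1.5740;  ψ=arccos(0.1708)=1.3992;  θ3=γ+ψ≈-0.1748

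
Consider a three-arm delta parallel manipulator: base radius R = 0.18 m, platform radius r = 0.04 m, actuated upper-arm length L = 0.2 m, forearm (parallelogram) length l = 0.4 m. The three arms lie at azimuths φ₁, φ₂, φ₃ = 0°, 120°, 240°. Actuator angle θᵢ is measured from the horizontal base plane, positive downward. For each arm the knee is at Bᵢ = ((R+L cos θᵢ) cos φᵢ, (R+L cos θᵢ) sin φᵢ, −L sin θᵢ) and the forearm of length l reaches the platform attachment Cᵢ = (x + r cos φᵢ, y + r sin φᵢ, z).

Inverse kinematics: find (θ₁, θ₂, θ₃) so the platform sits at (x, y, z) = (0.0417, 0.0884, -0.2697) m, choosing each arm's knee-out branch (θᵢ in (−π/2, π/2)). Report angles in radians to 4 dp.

arm 1 (φ=0.0°): x'=0.0417, y'=0.0884
  A cos θ + B sin θ = C:  0.0983·cos θ + -0.2697·sin θ = 0.0745
  γ=atan2(-0.2697,0.0983)=-1.2213;  ψ=arccos(0.2594)=1.3084;  θ1=γ+ψ≈0.0871
arm 2 (φ=120.0°): x'=0.0557, y'=-0.0803
  A=0.0843, B=-0.2697, C=(l²−L²−A²−y'²−z²)/(2L)=0.0843
  γ=atan2(-0.2697,0.0843)=-1.2679;  ψ=arccos(0.2982)=1.2680;  θ2=γ+ψ≈0.0001
arm 3 (φ=240.0°): x'=-0.0974, y'=-0.0081
  A=0.2374, B=-0.2697, C=(l²−L²−A²−y'²−z²)/(2L)=-0.0229
  θ3 = atan2(B,A) + arccos(C/0.3593) = 0.7856

θ₁ = 0.0871, θ₂ = 0.0001, θ₃ = 0.7856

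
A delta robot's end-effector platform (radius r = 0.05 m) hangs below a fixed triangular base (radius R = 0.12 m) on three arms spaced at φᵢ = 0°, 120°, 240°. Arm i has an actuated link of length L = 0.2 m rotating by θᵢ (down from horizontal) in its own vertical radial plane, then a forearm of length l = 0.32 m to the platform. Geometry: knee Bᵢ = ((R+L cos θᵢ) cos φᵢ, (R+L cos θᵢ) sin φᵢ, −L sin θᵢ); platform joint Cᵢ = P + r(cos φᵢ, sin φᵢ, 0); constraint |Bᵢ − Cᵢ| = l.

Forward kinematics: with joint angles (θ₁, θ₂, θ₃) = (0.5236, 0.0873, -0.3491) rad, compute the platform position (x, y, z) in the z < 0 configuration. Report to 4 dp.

(-0.0647, -0.0330, -0.1807)

arm 1 at φ=0.0°: ρ1 = 0.2432;  centre 1 = (0.2432, 0.0000, -0.1000)
centre 2 = (0.2692·cos120.0°, 0.2692·sin120.0°, -0.0174) = (-0.1346, 0.2332, -0.0174)
centre 3 = (0.2579·cos240.0°, 0.2579·sin240.0°, 0.0684) = (-0.1290, -0.2234, 0.0684)
subtract pairs → two planes through P
plane₁₂: -0.7556x+0.4663y+0.1651z = 0.0036
det = 0.6847;  x = -0.0038+0.3371z,  y = 0.0017+0.1922z
sphere 1 gives Az²+Bz+C=0 with A=1.1506, B=0.0341, C=-0.0314;  B²−4AC=0.1457;  roots -0.1807, 0.1510;  negative root z = -0.1807
x = -0.0647, y = -0.0330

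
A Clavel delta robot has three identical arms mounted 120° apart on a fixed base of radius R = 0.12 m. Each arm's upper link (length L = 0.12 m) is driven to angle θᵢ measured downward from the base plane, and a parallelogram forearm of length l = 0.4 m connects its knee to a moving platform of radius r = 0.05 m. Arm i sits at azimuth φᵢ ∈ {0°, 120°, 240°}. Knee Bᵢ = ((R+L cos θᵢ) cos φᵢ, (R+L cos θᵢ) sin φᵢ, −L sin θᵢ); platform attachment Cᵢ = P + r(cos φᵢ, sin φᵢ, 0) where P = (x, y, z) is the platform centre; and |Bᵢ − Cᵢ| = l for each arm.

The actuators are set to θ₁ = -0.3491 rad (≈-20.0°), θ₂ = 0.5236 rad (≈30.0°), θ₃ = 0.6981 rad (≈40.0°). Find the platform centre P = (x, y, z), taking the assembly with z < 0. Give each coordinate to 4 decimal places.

centre 1 = (0.1828·cos0.0°, 0.1828·sin0.0°, 0.0410) = (0.1828, 0.0000, 0.0410)
arm 2 at φ=120.0°: ρ2 = 0.1739;  centre 2 = (-0.0870, 0.1506, -0.0600)
φ3=240.0°: virtual centre (-0.0810, -0.1402, -0.0771), radius l
|centre ₂|²−|centre ₁|² = -0.0012;  |centre ₃|²−|centre ₁|² = -0.0029
[-0.5394 0.3012 -0.2021]·P = -0.0012;  [-0.5275 -0.2805 -0.2364]·P = -0.0029
det = 0.3102;  x = 0.0040+-0.4123z,  y = 0.0030+-0.0674z
quadratic in z: (1.1745)z²+(0.0649)z+(-0.1263)=0, √Δ=0.7731 → z ∈ {-0.3568, 0.3015}; z = -0.3568 (taking z<0)
x = 0.1510, y = 0.0270

(0.1510, 0.0270, -0.3568)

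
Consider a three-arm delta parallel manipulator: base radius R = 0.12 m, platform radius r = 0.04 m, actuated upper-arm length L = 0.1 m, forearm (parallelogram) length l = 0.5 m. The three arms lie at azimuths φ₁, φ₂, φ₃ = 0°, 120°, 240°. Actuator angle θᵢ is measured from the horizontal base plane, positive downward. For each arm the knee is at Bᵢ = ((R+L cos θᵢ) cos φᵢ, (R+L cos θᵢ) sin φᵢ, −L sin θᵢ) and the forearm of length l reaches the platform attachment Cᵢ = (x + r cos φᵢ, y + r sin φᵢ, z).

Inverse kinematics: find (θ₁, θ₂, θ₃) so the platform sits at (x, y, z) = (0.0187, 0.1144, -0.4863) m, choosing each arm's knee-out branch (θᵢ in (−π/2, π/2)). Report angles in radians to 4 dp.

rotate P by −φ1: (0.0187, 0.1144, -0.4863)
  A=0.0613, B=-0.4863, C=(l²−L²−A²−y'²−z²)/(2L)=-0.0667
  √(A²+B²)=0.4901;  θ1 = -1.4454+1.7072 ≈ 0.2618
φ2=120.0° → target in arm frame (0.0897, -0.0734)
  A cos θ + B sin θ = C:  -0.0097·cos θ + -0.4863·sin θ = -0.0098
  γ=atan2(-0.4863,-0.0097)=-1.5908;  ψ=arccos(-0.0202)=1.5910;  θ2=γ+ψ≈0.0003
arm 3 (φ=240.0°): x'=-0.1084, y'=-0.0410
  A=0.1884, B=-0.4863, C=(l²−L²−A²−y'²−z²)/(2L)=-0.1684
  θ3 = atan2(B,A) + arccos(C/0.5215) = 0.6984

θ₁ = 0.2618, θ₂ = 0.0003, θ₃ = 0.6984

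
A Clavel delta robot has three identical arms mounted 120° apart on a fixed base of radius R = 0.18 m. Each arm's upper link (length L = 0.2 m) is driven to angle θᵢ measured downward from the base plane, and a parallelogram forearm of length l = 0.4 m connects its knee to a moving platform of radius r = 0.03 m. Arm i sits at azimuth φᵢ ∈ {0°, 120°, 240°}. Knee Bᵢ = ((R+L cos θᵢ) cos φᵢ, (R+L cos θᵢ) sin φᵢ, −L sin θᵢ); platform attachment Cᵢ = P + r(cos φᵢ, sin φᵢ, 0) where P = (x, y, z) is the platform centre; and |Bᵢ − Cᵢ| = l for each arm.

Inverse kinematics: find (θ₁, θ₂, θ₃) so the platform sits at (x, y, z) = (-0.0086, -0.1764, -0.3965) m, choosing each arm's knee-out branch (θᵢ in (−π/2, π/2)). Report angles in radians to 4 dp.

rotate P by −φ1: (-0.0086, -0.1764, -0.3965)
  A cos θ + B sin θ = C:  0.1586·cos θ + -0.3965·sin θ = -0.2337
  θ1 = atan2(B,A) + arccos(C/0.4270) = 0.9596
rotate P by −φ2: (-0.1485, 0.0956, -0.3965)
  A cos θ + B sin θ = C:  0.2985·cos θ + -0.3965·sin θ = -0.3386
  θ2 = atan2(B,A) + arccos(C/0.4963) = 1.3962
rotate P by −φ3: (0.1571, 0.0808, -0.3965)
  e−x'=-0.0071;  (l²−L²−(e−x')²−y'²−z²)/2L = -0.1095
  θ3 = atan2(B,A) + arccos(C/0.3966) = 0.2618

θ₁ = 0.9596, θ₂ = 1.3962, θ₃ = 0.2618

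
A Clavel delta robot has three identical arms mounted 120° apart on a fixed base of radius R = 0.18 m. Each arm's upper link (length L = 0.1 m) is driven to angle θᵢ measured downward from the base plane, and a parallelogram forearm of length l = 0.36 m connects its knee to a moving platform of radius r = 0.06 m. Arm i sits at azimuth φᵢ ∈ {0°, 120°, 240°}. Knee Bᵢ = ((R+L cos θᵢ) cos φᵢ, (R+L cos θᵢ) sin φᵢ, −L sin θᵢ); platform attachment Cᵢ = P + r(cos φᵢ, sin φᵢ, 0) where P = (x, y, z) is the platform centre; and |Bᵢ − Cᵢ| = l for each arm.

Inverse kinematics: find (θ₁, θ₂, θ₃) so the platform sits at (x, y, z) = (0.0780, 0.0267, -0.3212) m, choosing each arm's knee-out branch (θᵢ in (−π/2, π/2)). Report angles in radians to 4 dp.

arm 1 (φ=0.0°): x'=0.0780, y'=0.0267
  A=0.0420, B=-0.3212, C=(l²−L²−A²−y'²−z²)/(2L)=0.0698
  √(A²+B²)=0.3239;  θ1 = -1.4408+1.3537 ≈ -0.0871
φ2=120.0° → target in arm frame (-0.0159, -0.0809)
  A=0.1359, B=-0.3212, C=(l²−L²−A²−y'²−z²)/(2L)=-0.0429
  √(A²+B²)=0.3488;  θ2 = -1.1706+1.6941 ≈ 0.5235
φ3=240.0° → target in arm frame (-0.0621, 0.0542)
  A cos θ + B sin θ = C:  0.1821·cos θ + -0.3212·sin θ = -0.0984
  √(A²+B²)=0.3692;  θ3 = -1.0550+1.8405 ≈ 0.7855

θ₁ = -0.0871, θ₂ = 0.5235, θ₃ = 0.7855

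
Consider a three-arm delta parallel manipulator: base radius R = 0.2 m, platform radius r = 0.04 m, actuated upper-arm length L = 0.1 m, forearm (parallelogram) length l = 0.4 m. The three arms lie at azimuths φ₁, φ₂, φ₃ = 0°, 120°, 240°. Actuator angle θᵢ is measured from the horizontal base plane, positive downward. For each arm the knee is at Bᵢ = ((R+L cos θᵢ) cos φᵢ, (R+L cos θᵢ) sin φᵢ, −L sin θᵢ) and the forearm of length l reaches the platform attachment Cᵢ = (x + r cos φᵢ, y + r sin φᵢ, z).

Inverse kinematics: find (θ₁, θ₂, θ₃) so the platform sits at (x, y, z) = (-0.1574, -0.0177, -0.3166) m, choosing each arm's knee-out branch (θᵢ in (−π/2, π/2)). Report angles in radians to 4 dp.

arm 1 (φ=0.0°): x'=-0.1574, y'=-0.0177
  A cos θ + B sin θ = C:  0.3174·cos θ + -0.3166·sin θ = -0.2565
  √(A²+B²)=0.4483;  θ1 = -0.7841+2.1798 ≈ 1.3957
φ2=120.0° → target in arm frame (0.0634, 0.1452)
  A=0.0966, B=-0.3166, C=(l²−L²−A²−y'²−z²)/(2L)=0.0968
  γ=atan2(-0.3166,0.0966)=-1.2746;  ψ=arccos(0.2924)=1.2741;  θ2=γ+ψ≈-0.0005
rotate P by −φ3: (0.0940, -0.1275, -0.3166)
  e−x'=0.0660;  (l²−L²−(e−x')²−y'²−z²)/2L = 0.1458
  √(A²+B²)=0.3234;  θ3 = -1.3654+1.1030 ≈ -0.2624

θ₁ = 1.3957, θ₂ = -0.0005, θ₃ = -0.2624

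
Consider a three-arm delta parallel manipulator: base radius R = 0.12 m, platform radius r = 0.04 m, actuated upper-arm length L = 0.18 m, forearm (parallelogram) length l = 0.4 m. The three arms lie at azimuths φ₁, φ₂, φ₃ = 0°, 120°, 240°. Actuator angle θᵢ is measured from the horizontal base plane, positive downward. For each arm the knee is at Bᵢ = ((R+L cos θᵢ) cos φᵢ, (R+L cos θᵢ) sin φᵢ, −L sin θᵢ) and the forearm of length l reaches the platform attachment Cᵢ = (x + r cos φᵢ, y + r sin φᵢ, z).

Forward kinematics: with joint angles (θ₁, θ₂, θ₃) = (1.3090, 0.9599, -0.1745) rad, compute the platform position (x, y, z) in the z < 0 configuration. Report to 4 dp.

arm 1 at φ=0.0°: ρ1 = 0.1266;  S1 = (0.1266, 0.0000, -0.1739)
arm 2 at φ=120.0°: ρ2 = 0.1832;  S2 = (-0.0916, 0.1587, -0.1474)
arm 3 at φ=240.0°: ρ3 = 0.2573;  S3 = (-0.1286, -0.2228, 0.0313)
|S₂|²−|S₁|² = 0.0091;  |S₃|²−|S₁|² = 0.0209
linear system: -0.4364x+0.3174y = 0.0091−0.0528z; -0.5104x+-0.4456y = 0.0209−0.4102z
Cramer: x(z) = -0.0299+0.4313z;  y(z) = -0.0126+0.4266z
into |P−S₁|² = l²: 1.3680z² + 0.2019z + -0.1051 = 0;  Δ = 0.6159;  z = -0.3607 or 0.2130 → z<0 root = -0.3607
x = -0.1855, y = -0.1665

(-0.1855, -0.1665, -0.3607)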